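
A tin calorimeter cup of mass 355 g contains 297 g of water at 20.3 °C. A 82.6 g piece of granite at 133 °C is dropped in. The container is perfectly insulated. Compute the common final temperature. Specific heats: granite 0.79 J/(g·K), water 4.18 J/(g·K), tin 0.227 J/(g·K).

With ΣQ=0 the equilibrium temperature is the m·c-weighted mean:
T_f = (65.25·133 + 1241.5·20.3 + 80.59·20.3) / (65.25 + 1241.5 + 80.59)
    = 35516 / 1387.3 ≈ 25.60 °C

T_f ≈ 25.6 °C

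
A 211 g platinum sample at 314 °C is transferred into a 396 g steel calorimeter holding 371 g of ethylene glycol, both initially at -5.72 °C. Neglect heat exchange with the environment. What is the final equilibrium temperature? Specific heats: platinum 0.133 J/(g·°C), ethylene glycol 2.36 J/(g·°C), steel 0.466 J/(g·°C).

T_f ≈ 2.5 °C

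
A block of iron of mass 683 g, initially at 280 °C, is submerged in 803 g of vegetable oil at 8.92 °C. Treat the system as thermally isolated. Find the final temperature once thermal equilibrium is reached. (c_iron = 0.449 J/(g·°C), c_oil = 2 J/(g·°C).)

T_f ≈ 52.4 °C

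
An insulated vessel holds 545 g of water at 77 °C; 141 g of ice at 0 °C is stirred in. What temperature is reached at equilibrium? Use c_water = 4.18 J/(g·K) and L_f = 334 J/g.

Taking heat into each body as positive, Σ m c ΔT = 0:
melt ice: 141·334 = 47094
  meltwater 0→T: 141·4.18·T = 589.38 T
  water: 2278.1(T − 77)
2867.5 T = 175414 − 47094 = 128320
T ≈ 44.75 °C. Since T > 0 °C, the all-ice-melts assumption holds.

T_f ≈ 44.7 °C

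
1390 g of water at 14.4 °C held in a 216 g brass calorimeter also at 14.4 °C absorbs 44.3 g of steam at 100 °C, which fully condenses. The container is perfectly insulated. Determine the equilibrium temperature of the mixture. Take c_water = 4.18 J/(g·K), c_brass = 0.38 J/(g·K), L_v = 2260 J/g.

Setting the total heat transfer to zero:
condense steam: −44.3×2260 = −100118
  condensed water 100 °C→T: 185.17(T − 100)
  original water: 5810.2(T − 14.4)
  brass cup: 216×0.38×(T − 14.4) = 82.08(T − 14.4)
6077.5 T = 100118 + 18517 + 84849 = 203484
T ≈ 33.48 °C — below 100 °C, confirming all the steam condensed.

T_f ≈ 33.5 °C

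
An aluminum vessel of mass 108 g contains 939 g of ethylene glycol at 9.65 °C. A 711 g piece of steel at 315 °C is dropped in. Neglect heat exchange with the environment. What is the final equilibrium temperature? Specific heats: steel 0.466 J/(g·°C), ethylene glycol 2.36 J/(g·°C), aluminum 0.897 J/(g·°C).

T_f ≈ 47.9 °C

Taking heat into each body as positive, Σ m c ΔT = 0:
711*0.466*(T − 315) + 939*2.36*(T − 9.65) + 108*0.897*(T − 9.65) = 0
331.33(T − 315) + 2216(T − 9.65) + 96.88(T − 9.65) = 0
(331.33 + 2216 + 96.88) T = 331.33*315 + 2216*9.65 + 96.88*9.65
T ≈ 47.91 °C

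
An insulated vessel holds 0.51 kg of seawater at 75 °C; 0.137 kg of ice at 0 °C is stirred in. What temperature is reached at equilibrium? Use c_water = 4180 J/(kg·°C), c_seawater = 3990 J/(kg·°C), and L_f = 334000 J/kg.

T_f ≈ 41.0 °C

Heat gained plus heat lost sum to zero:
latent heat to melt: 0.137×334000 = 45758
  warm the meltwater: 572.66 T
  seawater: 2034.9(T − 75)
2607.6 T = 152618 − 45758 = 106860
T ≈ 40.98 °C. Since T > 0 °C, the all-ice-melts assumption holds.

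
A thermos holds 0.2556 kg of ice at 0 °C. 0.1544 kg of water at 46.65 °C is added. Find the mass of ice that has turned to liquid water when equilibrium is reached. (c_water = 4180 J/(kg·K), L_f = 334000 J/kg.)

Water can give up m c ΔT = 0.1544×4180×46.65 = 30108 J before reaching 0 °C.
Fully melting the ice requires m_ice L_f = 0.2556×334000 = 85370 J.
Since 30108 < 85370 J, not all the ice melts; equilibrium is at 0 °C.
Mass melted = 30108/334000 ≈ 0.09014 kg.

m_melted ≈ 0.0901 kg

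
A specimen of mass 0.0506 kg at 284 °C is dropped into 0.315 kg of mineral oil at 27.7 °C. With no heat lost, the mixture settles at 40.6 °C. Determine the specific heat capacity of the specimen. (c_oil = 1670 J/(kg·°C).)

Let T be the final temperature. ΣQ_i = 0:
0.0506×c×(40.6 − 284) + 0.315×1670×(40.6 − 27.7) = 0
-12.32 c = -6786
c = -6786/-12.32 ≈ 551 J/(kg·°C)

c ≈ 551 J/(kg·°C)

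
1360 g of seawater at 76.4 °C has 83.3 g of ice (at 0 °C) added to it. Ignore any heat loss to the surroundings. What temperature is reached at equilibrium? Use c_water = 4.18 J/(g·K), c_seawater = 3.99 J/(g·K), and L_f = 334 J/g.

Energy balance with sensible and latent terms:
latent heat to melt: 83.3·334 = 27822; warm the meltwater: 348.19 T; seawater cools: 1360·3.99·(T − 76.4) = 5426.4(T − 76.4)
5774.6 T = 414577 − 27822 = 386755
T ≈ 66.98 °C — above 0 °C, consistent with complete melting.

T_f ≈ 67.0 °C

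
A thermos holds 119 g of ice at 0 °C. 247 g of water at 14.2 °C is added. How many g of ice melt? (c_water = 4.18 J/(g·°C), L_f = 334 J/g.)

Water can give up m c ΔT = 247·4.18·14.2 = 14661 J before reaching 0 °C.
Melting all 119 g of ice would need 119·334 = 39746 J.
14661 J < 39746 J, so only part of the ice melts and the system sits at 0 °C.
m_melt = 14661 / L_f = 43.9 g.

m_melted ≈ 43.9 g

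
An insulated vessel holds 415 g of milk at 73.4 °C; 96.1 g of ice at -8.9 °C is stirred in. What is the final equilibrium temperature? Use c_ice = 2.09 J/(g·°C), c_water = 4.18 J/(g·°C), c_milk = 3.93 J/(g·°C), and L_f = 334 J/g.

Sum of m c ΔT and latent-heat terms is zero:
warm ice to 0 °C: 96.1·2.09·(0 − (-8.9)) = 1787.6
  latent heat to melt: 96.1·334 = 32097
  meltwater 0→T: 96.1·4.18·T = 401.7 T
  milk cools: 415·3.93·(T − 73.4) = 1631(T − 73.4)
2032.6 T = 119712 − 33885 = 85827
T ≈ 42.22 °C — above 0 °C, consistent with complete melting.

T_f ≈ 42.2 °C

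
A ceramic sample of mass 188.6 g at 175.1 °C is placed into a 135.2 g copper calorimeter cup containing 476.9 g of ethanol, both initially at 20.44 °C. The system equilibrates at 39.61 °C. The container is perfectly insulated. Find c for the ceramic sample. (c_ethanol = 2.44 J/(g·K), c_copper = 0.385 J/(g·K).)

c ≈ 0.912 J/(g·K)

Energy conservation, ΣQ = 0:
188.6×c×(39.61 − 175.1) + 476.9×2.44×(39.61 − 20.44) + 135.2×0.385×(39.61 − 20.44) = 0
-25553 c = -23305
c = -23305/-25553 ≈ 0.912 J/(g·K)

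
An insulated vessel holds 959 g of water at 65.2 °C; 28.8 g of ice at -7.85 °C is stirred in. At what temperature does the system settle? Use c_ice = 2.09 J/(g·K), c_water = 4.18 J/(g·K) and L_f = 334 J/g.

T_f ≈ 60.9 °C

Conservation of energy gives ΣQ = 0:
ice -7.85→0 °C: 28.8·2.09·7.85 = 472.51; fusion: m_ice L_f = 28.8·334 = 9619.2; warm the meltwater: 120.38 T; water cools: 959·4.18·(T − 65.2) = 4008.6(T − 65.2)
4129 T = 261362 − 10092 = 251270
T ≈ 60.85 °C. Since T > 0 °C, the all-ice-melts assumption holds.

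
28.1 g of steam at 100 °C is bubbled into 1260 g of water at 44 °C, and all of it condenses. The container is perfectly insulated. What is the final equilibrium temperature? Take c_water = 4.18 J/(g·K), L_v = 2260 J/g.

Net heat exchanged in the isolated system is zero:
steam→water at 100 °C releases m L_v = 28.1×2260 = 63506; condensed water 100 °C→T: 117.46(T − 100); water warms: 1260×4.18×(T − 44) = 5266.8(T − 44)
5384.3 T = 63506 + 11746 + 231739 = 306991
T ≈ 57.02 °C, under the boiling point, so the assumption holds.

T_f ≈ 57.0 °C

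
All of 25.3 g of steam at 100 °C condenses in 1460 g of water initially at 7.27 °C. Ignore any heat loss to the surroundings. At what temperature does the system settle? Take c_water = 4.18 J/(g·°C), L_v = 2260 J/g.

T_f ≈ 18.1 °C

Sum of m c ΔT and latent-heat terms is zero:
condense steam: −25.3×2260 = −57178
  condensate cools 100→T: 25.3×4.18×(T − 100) = 105.75(T − 100)
  water warms: 1460×4.18×(T − 7.27) = 6102.8(T − 7.27)
6208.6 T = 57178 + 10575 + 44367 = 112121
T ≈ 18.06 °C (< 100 °C, so full condensation is consistent).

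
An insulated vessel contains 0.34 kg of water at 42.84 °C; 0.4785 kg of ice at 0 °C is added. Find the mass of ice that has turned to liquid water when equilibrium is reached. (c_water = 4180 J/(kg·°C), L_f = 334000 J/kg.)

m_melted ≈ 0.182 kg

Cooling the water to 0 °C releases 0.34×4180×42.84 = 60884 J.
To melt every bit of ice: 0.4785×334000 = 159819 J.
Since 60884 < 159819 J, not all the ice melts; equilibrium is at 0 °C.
m_melt = 60884 / L_f = 0.1823 kg.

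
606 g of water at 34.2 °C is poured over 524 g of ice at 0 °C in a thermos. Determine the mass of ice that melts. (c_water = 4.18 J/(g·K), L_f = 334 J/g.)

Cooling the water to 0 °C releases 606·4.18·34.2 = 86631 J.
Melting all 524 g of ice would need 524·334 = 175016 J.
86631 J < 175016 J, so only part of the ice melts and the system sits at 0 °C.
m_melt = 86631 / L_f = 259.4 g.

m_melted ≈ 259 g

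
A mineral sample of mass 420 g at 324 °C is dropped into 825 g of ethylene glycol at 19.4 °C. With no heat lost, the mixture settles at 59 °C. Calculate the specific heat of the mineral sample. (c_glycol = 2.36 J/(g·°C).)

c ≈ 0.693 J/(g·°C)

m_s c (T_s − T_f) = m_glycol c_glycol (T_f − T_0):
420×c×(324 − 59) = 825×2.36×(59 − 19.4)
111300 c = 77101  ⇒  c ≈ 0.6927 J/(g·°C)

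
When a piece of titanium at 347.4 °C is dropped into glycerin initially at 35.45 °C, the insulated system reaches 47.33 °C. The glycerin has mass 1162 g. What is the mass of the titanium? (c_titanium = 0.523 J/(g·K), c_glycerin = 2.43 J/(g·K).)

m ≈ 214 g

Net heat exchanged in the isolated system is zero:
m·0.523·(47.33 − 347.4) + 1162·2.43·(47.33 − 35.45) = 0
-156.94 m = -33545
m = -33545/-156.94 ≈ 213.7 g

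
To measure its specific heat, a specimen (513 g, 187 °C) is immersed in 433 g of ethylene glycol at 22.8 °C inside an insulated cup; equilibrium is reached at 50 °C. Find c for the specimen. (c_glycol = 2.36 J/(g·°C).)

c ≈ 0.395 J/(g·°C)

Heat lost by the specimen = heat gained by the glycol:
513·c·(187 − 50) = 433·2.36·(50 − 22.8)
70281 c = 27795  ⇒  c ≈ 0.3955 J/(g·°C)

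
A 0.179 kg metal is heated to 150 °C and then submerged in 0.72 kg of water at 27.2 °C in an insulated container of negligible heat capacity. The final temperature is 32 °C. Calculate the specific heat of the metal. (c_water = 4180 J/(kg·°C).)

Taking heat into each body as positive, Σ m c ΔT = 0:
0.179×c×(32 − 150) + 0.72×4180×(32 − 27.2) = 0
-21.12 c = -14446
c = -14446/-21.12 ≈ 683.9 J/(kg·°C)

c ≈ 684 J/(kg·°C)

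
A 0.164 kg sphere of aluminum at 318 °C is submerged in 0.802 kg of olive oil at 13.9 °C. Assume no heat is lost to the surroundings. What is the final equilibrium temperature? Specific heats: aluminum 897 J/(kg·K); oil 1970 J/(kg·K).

T_f ≈ 39.8 °C

Set heat shed by the hot body equal to heat absorbed by the cold body:
0.164·897·(318 − T) = 0.802·1970·(T − 13.9)
147.11(318 − T) = 1579.9(T − 13.9)
1727 T = 68742  ⇒  T ≈ 39.80 °C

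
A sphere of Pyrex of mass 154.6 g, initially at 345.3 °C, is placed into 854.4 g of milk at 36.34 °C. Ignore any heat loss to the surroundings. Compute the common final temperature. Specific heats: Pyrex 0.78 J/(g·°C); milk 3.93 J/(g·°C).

T_f ≈ 47.1 °C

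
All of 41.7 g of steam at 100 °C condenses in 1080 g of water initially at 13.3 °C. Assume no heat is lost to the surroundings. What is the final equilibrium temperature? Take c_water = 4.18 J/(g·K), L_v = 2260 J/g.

Net heat exchanged in the isolated system is zero:
steam→water at 100 °C releases m L_v = 41.7·2260 = 94242; condensate cools 100→T: 41.7·4.18·(T − 100) = 174.31(T − 100); water warms: 1080·4.18·(T − 13.3) = 4514.4(T − 13.3)
4688.7 T = 94242 + 17431 + 60042 = 171714
T ≈ 36.62 °C (< 100 °C, so full condensation is consistent).

T_f ≈ 36.6 °C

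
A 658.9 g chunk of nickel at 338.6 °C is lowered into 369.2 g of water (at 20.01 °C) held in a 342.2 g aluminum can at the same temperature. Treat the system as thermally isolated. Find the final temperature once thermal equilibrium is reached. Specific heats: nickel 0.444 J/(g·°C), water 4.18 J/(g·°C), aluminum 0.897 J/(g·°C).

T_f ≈ 63.5 °C

Heat gained plus heat lost sum to zero:
658.9*0.444*(T − 338.6) + 369.2*4.18*(T − 20.01) + 342.2*0.897*(T − 20.01) = 0
292.55(T − 338.6) + 1543.3(T − 20.01) + 306.95(T − 20.01) = 0
2142.8 T = 136081
T = 136081 / 2142.8 = 63.5 °C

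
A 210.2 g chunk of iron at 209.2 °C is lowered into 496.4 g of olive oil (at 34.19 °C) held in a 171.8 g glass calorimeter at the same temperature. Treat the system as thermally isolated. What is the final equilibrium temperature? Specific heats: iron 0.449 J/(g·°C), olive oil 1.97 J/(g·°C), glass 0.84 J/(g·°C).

Heat gained plus heat lost sum to zero:
210.2×0.449×(T − 209.2) + 496.4×1.97×(T − 34.19) + 171.8×0.84×(T − 34.19) = 0
1216.6 T = 58113
T = 58113 / 1216.6 = 47.8 °C

T_f ≈ 47.8 °C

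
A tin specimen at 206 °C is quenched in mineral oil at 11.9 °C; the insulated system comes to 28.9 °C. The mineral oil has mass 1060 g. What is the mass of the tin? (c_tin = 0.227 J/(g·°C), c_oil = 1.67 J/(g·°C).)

Heat lost by the tin = heat gained by the oil:
m·0.227·(206 − 28.9) = 1060·1.67·(28.9 − 11.9)
40.2 m = 30093  ⇒  m ≈ 748.6 g

m ≈ 749 g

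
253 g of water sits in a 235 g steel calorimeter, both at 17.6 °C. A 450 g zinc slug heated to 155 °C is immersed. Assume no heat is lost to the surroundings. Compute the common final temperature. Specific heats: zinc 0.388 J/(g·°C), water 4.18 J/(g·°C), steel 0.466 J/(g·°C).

T_f ≈ 35.5 °C

Setting the total heat transfer to zero:
450·0.388·(T − 155) + 253·4.18·(T − 17.6) + 235·0.466·(T − 17.6) = 0
174.6(T − 155) + 1057.5(T − 17.6) + 109.51(T − 17.6) = 0
1341.6 T = 47603
T = 47603/1341.6 ≈ 35.48 °C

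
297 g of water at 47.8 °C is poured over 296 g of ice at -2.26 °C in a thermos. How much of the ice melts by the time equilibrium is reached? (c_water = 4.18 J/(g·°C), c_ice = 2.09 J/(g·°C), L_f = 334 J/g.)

Water can give up m c ΔT = 297×4.18×47.8 = 59342 J before reaching 0 °C.
Warming the ice to 0 °C takes 296×2.09×2.26 = 1398.1 J, leaving 57944 J for melting.
Melting all 296 g of ice would need 296×334 = 98864 J.
Since 57944 < 98864 J, not all the ice melts; equilibrium is at 0 °C.
m_melted×334 = 57944  ⇒  m_melted ≈ 173.5 g.

m_melted ≈ 173 g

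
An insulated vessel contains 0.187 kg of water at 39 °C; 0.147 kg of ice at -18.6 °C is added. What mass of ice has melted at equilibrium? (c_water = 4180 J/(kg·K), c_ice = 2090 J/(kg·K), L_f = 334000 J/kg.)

m_melted ≈ 0.0742 kg

Cooling the water to 0 °C releases 0.187×4180×39 = 30485 J.
Warming the ice to 0 °C takes 0.147×2090×18.6 = 5714.5 J, leaving 24770 J for melting.
Melting all 0.147 kg of ice would need 0.147×334000 = 49098 J.
Since 24770 < 49098 J, not all the ice melts; equilibrium is at 0 °C.
Mass melted = 24770/334000 ≈ 0.07416 kg.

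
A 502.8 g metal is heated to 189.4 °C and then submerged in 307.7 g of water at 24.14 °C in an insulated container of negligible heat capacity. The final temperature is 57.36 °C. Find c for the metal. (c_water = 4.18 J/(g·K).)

c ≈ 0.644 J/(g·K)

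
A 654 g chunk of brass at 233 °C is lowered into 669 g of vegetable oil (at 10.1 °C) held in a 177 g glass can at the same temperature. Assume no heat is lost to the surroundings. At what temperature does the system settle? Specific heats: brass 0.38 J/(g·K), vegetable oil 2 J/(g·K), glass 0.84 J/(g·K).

T_f ≈ 42.0 °C

Conservation of energy gives ΣQ = 0:
654·0.38·(T − 233) + 669·2·(T − 10.1) + 177·0.84·(T − 10.1) = 0
1735.2 T = 72921
T = 72921/1735.2 ≈ 42.02 °C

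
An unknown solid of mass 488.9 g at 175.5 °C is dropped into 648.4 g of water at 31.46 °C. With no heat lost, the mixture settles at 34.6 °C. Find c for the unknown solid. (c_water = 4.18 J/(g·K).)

Heat lost by the unknown solid = heat gained by the water:
488.9·c·(175.5 − 34.6) = 648.4·4.18·(34.6 − 31.46)
68886 c = 8510.4  ⇒  c ≈ 0.1235 J/(g·K)

c ≈ 0.124 J/(g·K)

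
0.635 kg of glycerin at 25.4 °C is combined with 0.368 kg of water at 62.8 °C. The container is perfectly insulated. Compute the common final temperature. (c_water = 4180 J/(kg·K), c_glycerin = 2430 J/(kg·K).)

Setting the total heat transfer to zero:
0.368*4180*(T − 62.8) + 0.635*2430*(T − 25.4) = 0
(1538.2 + 1543) T = 1538.2*62.8 + 1543*25.4
T = 135795/3081.3 ≈ 44.07 °C

T_f ≈ 44.1 °C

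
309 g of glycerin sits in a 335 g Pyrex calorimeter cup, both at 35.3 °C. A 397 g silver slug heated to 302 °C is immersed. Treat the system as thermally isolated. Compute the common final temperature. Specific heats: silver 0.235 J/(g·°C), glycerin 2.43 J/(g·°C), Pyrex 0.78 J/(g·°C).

T_f = Σ m_i c_i T_i / Σ m_i c_i:
T_f = (93.3·302 + 750.87·35.3 + 261.3·35.3) / (93.3 + 750.87 + 261.3)
    = 63905 / 1105.5 ≈ 57.81 °C

T_f ≈ 57.8 °C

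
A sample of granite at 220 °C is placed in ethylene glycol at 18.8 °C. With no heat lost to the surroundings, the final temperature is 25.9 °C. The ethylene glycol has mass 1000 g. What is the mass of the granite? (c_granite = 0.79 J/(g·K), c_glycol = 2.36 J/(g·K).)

m ≈ 109 g

|Q_granite| = |Q_glycol|:
m·0.79·(220 − 25.9) = 1000·2.36·(25.9 − 18.8)
153.34 m = 16756  ⇒  m ≈ 109.3 g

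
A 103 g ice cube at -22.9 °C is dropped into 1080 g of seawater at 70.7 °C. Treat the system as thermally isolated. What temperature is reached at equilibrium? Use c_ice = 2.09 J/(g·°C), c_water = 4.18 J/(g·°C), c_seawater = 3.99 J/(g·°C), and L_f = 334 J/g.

T_f ≈ 56.0 °C

Conservation of energy gives ΣQ = 0:
warm ice to 0 °C: 103·2.09·(0 − (-22.9)) = 4929.7
  melt ice: 103·334 = 34402
  warm the meltwater: 430.54 T
  seawater: 4309.2(T − 70.7)
4739.7 T = 304660 − 39332 = 265329
T ≈ 55.98 °C — above 0 °C, consistent with complete melting.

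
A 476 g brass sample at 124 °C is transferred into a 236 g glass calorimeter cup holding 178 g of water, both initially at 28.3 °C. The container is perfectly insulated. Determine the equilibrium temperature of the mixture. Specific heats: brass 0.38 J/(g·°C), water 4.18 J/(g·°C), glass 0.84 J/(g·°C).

Energy conservation, ΣQ = 0:
476×0.38×(T − 124) + 178×4.18×(T − 28.3) + 236×0.84×(T − 28.3) = 0
180.88(T − 124) + 744.04(T − 28.3) + 198.24(T − 28.3) = 0
(180.88 + 744.04 + 198.24) T = 180.88×124 + 744.04×28.3 + 198.24×28.3
T = 49096 / 1123.2 = 43.7 °C

T_f ≈ 43.7 °C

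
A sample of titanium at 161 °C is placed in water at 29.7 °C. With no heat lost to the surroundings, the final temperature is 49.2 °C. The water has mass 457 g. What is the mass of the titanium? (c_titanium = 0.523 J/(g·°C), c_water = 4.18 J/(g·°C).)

Energy conservation, ΣQ = 0:
m·0.523·(49.2 − 161) + 457·4.18·(49.2 − 29.7) = 0
-58.47 m = -37250
m = -37250/-58.47 ≈ 637.1 g

m ≈ 637 g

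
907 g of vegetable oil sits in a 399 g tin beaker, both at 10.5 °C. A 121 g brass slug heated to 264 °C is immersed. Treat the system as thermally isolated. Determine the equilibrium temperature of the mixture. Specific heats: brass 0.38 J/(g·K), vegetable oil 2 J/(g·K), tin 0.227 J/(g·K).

T_f ≈ 16.5 °C

T_f is the heat-capacity-weighted average of the initial temperatures:
T_f = (45.98*264 + 1814*10.5 + 90.57*10.5) / (45.98 + 1814 + 90.57)
    = 32137 / 1950.6 ≈ 16.48 °C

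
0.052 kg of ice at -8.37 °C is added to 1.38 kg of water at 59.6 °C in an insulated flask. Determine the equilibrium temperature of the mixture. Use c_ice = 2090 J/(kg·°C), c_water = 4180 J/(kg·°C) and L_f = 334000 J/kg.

T_f ≈ 54.4 °C

Conservation of energy gives ΣQ = 0:
ice -8.37→0 °C: 0.052·2090·8.37 = 909.65; fusion: m_ice L_f = 0.052·334000 = 17368; warm the meltwater: 217.36 T; water: 5768.4(T − 59.6)
5985.8 T = 343797 − 18278 = 325519
T ≈ 54.38 °C (positive, so assuming full melt was valid).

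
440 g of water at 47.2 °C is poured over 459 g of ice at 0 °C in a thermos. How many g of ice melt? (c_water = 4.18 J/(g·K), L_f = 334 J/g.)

m_melted ≈ 260 g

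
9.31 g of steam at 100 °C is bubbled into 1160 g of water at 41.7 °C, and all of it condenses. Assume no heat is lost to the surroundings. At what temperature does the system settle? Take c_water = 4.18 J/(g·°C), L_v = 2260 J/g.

T_f ≈ 46.5 °C

Sum of m c ΔT and latent-heat terms is zero:
latent heat released on condensation: 9.31·2260 = 21041; condensate cools 100→T: 9.31·4.18·(T − 100) = 38.92(T − 100); original water: 4848.8(T − 41.7)
4887.7 T = 21041 + 3891.6 + 202195 = 227127
T ≈ 46.47 °C (< 100 °C, so full condensation is consistent).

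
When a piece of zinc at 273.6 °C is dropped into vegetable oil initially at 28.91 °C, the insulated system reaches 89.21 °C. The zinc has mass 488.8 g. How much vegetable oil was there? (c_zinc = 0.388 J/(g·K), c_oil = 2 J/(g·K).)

m ≈ 290 g

Heat lost by the zinc = heat gained by the oil:
488.8×0.388×(273.6 − 89.21) = m×2×(89.21 − 28.91)
120.6 m = 34970  ⇒  m ≈ 290 g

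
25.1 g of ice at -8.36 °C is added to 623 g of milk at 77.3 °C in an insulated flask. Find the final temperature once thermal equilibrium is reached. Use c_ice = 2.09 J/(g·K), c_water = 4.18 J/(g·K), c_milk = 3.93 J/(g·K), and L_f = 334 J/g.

T_f ≈ 70.7 °C

Setting the total heat transfer to zero:
ice -8.36→0 °C: 25.1×2.09×8.36 = 438.56
  latent heat to melt: 25.1×334 = 8383.4
  meltwater 0→T: 25.1×4.18×T = 104.92 T
  milk cools: 623×3.93×(T − 77.3) = 2448.4(T − 77.3)
2553.3 T = 189261 − 8822 = 180439
T ≈ 70.67 °C — above 0 °C, consistent with complete melting.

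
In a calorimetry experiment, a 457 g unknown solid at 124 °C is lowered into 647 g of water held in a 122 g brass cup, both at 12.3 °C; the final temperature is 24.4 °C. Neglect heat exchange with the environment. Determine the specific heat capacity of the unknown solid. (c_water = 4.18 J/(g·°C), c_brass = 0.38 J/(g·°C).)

c ≈ 0.731 J/(g·°C)

Conservation of energy gives ΣQ = 0:
457·c·(24.4 − 124) + 647·4.18·(24.4 − 12.3) + 122·0.38·(24.4 − 12.3) = 0
-45517 c = -33285
c = -33285/-45517 ≈ 0.7313 J/(g·°C)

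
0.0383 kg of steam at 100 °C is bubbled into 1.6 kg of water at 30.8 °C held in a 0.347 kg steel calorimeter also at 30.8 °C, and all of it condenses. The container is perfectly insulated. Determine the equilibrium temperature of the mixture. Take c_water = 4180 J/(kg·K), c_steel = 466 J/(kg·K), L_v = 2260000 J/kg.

T_f ≈ 44.7 °C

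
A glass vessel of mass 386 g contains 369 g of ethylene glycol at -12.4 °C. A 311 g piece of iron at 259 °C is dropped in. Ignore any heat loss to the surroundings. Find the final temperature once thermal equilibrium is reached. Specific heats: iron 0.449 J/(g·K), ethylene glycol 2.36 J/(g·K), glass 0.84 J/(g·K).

Energy conservation, ΣQ = 0:
311*0.449*(T − 259) + 369*2.36*(T − (-12.4)) + 386*0.84*(T − (-12.4)) = 0
139.64(T − 259) + 870.84(T − (-12.4)) + 324.24(T − (-12.4)) = 0
1334.7 T = 21348
T = 21348/1334.7 ≈ 15.99 °C

T_f ≈ 16.0 °C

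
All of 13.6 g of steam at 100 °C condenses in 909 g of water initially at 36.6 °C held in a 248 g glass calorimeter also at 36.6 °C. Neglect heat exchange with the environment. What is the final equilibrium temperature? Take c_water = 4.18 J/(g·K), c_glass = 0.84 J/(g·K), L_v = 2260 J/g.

Conservation of energy gives ΣQ = 0:
latent heat released on condensation: 13.6×2260 = 30736; condensed water 100 °C→T: 56.85(T − 100); water warms: 909×4.18×(T − 36.6) = 3799.6(T − 36.6); cup: 208.32(T − 36.6)
4064.8 T = 30736 + 5684.8 + 146691 = 183111
T ≈ 45.05 °C, under the boiling point, so the assumption holds.

T_f ≈ 45.0 °C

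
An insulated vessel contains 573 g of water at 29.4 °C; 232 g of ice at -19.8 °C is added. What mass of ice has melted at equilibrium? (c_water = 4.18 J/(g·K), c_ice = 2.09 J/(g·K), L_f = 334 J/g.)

Water can give up m c ΔT = 573·4.18·29.4 = 70417 J before reaching 0 °C.
Of that, 232·2.09·19.8 = 9600.6 J goes to bring the ice to 0 °C, leaving 60816 J.
Fully melting the ice requires m_ice L_f = 232·334 = 77488 J.
Since 60816 < 77488 J, not all the ice melts; equilibrium is at 0 °C.
m_melted·334 = 60816  ⇒  m_melted ≈ 182.1 g.

m_melted ≈ 182 g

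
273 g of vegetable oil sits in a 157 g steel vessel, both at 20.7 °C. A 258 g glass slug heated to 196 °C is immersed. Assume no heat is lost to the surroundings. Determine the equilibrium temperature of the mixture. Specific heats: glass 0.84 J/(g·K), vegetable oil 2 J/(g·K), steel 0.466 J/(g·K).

T_f ≈ 66.2 °C

T_f is the heat-capacity-weighted average of the initial temperatures:
T_f = (216.72*196 + 546*20.7 + 73.16*20.7) / (216.72 + 546 + 73.16)
    = 55294 / 835.88 ≈ 66.15 °C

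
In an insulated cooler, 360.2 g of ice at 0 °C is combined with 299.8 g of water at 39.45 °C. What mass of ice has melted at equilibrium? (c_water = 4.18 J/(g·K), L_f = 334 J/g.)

m_melted ≈ 148 g

Water can give up m c ΔT = 299.8·4.18·39.45 = 49437 J before reaching 0 °C.
Fully melting the ice requires m_ice L_f = 360.2·334 = 120307 J.
49437 J < 120307 J, so only part of the ice melts and the system sits at 0 °C.
Mass melted = 49437/334 ≈ 148 g.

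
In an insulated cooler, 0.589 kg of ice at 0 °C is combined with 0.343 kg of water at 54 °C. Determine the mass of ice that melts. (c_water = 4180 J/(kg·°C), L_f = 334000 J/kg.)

Water can give up m c ΔT = 0.343×4180×54 = 77422 J before reaching 0 °C.
Melting all 0.589 kg of ice would need 0.589×334000 = 196726 J.
77422 J < 196726 J, so only part of the ice melts and the system sits at 0 °C.
Mass melted = 77422/334000 ≈ 0.2318 kg.

m_melted ≈ 0.232 kg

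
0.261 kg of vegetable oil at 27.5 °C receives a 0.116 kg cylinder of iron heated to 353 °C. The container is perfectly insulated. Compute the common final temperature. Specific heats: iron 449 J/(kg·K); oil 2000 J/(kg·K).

T_f is the heat-capacity-weighted average of the initial temperatures:
T_f = (52.08·353 + 522·27.5) / (52.08 + 522)
    = 32741 / 574.08 ≈ 57.03 °C

T_f ≈ 57.0 °C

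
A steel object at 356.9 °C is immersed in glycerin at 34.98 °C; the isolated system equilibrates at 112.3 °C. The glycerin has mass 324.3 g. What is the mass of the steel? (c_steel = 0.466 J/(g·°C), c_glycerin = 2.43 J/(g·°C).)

m ≈ 535 g

Heat gained plus heat lost sum to zero:
m×0.466×(112.3 − 356.9) + 324.3×2.43×(112.3 − 34.98) = 0
-113.98 m = -60932
m = -60932/-113.98 ≈ 534.6 g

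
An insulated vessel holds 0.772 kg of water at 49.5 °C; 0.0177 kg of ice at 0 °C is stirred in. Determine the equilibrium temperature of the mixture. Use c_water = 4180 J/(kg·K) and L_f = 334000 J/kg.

Energy conservation, ΣQ = 0:
melt ice: 0.0177×334000 = 5911.8; meltwater 0→T: 0.0177×4180×T = 73.99 T; water cools: 0.772×4180×(T − 49.5) = 3227(T − 49.5)
3300.9 T = 159735 − 5911.8 = 153823
T ≈ 46.60 °C — above 0 °C, consistent with complete melting.

T_f ≈ 46.6 °C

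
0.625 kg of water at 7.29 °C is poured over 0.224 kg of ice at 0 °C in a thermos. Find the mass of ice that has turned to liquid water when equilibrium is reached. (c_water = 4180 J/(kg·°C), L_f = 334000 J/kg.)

m_melted ≈ 0.057 kg

Water can give up m c ΔT = 0.625×4180×7.29 = 19045 J before reaching 0 °C.
Fully melting the ice requires m_ice L_f = 0.224×334000 = 74816 J.
19045 J < 74816 J, so only part of the ice melts and the system sits at 0 °C.
m_melt = 19045 / L_f = 0.05702 kg.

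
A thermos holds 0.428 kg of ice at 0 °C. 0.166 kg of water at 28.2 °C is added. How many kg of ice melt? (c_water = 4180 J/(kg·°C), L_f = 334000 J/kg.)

Water can give up m c ΔT = 0.166×4180×28.2 = 19567 J before reaching 0 °C.
Melting all 0.428 kg of ice would need 0.428×334000 = 142952 J.
19567 J < 142952 J, so only part of the ice melts and the system sits at 0 °C.
m_melted×334000 = 19567  ⇒  m_melted ≈ 0.05859 kg.

m_melted ≈ 0.0586 kg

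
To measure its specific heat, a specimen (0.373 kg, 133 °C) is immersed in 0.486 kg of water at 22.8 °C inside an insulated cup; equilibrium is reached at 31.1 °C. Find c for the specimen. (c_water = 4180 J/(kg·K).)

Let T be the final temperature. ΣQ_i = 0:
0.373·c·(31.1 − 133) + 0.486·4180·(31.1 − 22.8) = 0
-38.01 c = -16861
c = -16861/-38.01 ≈ 443.6 J/(kg·K)

c ≈ 444 J/(kg·K)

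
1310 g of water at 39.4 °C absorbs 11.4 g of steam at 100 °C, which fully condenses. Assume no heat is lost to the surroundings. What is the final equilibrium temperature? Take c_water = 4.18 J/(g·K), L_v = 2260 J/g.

Conservation of energy gives ΣQ = 0:
steam→water at 100 °C releases m L_v = 11.4×2260 = 25764
  condensed water 100 °C→T: 47.65(T − 100)
  water warms: 1310×4.18×(T − 39.4) = 5475.8(T − 39.4)
5523.5 T = 25764 + 4765.2 + 215747 = 246276
T ≈ 44.59 °C (< 100 °C, so full condensation is consistent).

T_f ≈ 44.6 °C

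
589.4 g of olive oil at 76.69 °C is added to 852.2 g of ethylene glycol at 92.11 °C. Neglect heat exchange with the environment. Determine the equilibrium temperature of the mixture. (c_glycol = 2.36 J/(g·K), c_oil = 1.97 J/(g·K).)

Set heat shed by the hot body equal to heat absorbed by the cold body:
852.2·2.36·(92.11 − T) = 589.4·1.97·(T − 76.69)
2011.2(92.11 − T) = 1161.1(T − 76.69)
3172.3 T = 274297  ⇒  T ≈ 86.47 °C

T_f ≈ 86.5 °C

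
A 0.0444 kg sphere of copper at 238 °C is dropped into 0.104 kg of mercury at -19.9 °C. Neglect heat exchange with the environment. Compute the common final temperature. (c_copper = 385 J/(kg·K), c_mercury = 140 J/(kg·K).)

T_f ≈ 119.4 °C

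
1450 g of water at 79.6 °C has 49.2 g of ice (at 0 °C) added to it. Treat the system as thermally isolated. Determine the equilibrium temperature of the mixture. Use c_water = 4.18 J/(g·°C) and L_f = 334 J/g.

T_f ≈ 74.4 °C

Conservation of energy gives ΣQ = 0:
latent heat to melt: 49.2·334 = 16433
  meltwater 0→T: 49.2·4.18·T = 205.66 T
  water: 6061(T − 79.6)
6266.7 T = 482456 − 16433 = 466023
T ≈ 74.37 °C. Since T > 0 °C, the all-ice-melts assumption holds.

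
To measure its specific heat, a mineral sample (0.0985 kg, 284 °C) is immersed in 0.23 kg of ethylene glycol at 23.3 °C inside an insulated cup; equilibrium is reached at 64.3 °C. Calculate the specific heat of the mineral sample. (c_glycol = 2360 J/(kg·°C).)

c ≈ 1030 J/(kg·°C)

Energy conservation, ΣQ = 0:
0.0985·c·(64.3 − 284) + 0.23·2360·(64.3 − 23.3) = 0
-21.64 c = -22255
c = -22255/-21.64 ≈ 1028 J/(kg·°C)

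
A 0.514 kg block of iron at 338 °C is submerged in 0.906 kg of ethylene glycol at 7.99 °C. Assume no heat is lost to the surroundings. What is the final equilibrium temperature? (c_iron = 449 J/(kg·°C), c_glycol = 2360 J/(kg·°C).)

T_f ≈ 40.1 °C

With ΣQ=0 the equilibrium temperature is the m·c-weighted mean:
T_f = (230.79·338 + 2138.2·7.99) / (230.79 + 2138.2)
    = 95090 / 2368.9 ≈ 40.14 °C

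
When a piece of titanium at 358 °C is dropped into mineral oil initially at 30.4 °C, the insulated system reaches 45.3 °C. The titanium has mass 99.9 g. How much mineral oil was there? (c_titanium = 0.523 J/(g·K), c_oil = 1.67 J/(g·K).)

m ≈ 657 g

Net heat exchanged in the isolated system is zero:
99.9×0.523×(45.3 − 358) + m×1.67×(45.3 − 30.4) = 0
24.88 m = 16338
m = 16338/24.88 ≈ 656.6 g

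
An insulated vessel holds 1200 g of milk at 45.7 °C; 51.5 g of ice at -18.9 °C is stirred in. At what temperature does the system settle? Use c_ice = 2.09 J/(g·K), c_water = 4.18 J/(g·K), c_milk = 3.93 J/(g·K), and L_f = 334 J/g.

T_f ≈ 39.8 °C

Sum of m c ΔT and latent-heat terms is zero:
warm ice to 0 °C: 51.5·2.09·(0 − (-18.9)) = 2034.3
  melt ice: 51.5·334 = 17201
  meltwater 0→T: 51.5·4.18·T = 215.27 T
  milk cools: 1200·3.93·(T − 45.7) = 4716(T − 45.7)
4931.3 T = 215521 − 19235 = 196286
T ≈ 39.80 °C (positive, so assuming full melt was valid).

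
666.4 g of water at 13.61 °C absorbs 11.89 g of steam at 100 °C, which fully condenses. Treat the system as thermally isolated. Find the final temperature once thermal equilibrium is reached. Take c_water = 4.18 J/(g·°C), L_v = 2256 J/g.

T_f ≈ 24.6 °C

Setting the total heat transfer to zero:
latent heat released on condensation: 11.89·2256 = 26824; condensed water 100 °C→T: 49.7(T − 100); water warms: 666.4·4.18·(T − 13.61) = 2785.6(T − 13.61)
2835.3 T = 26824 + 4970 + 37911 = 69705
T ≈ 24.59 °C, under the boiling point, so the assumption holds.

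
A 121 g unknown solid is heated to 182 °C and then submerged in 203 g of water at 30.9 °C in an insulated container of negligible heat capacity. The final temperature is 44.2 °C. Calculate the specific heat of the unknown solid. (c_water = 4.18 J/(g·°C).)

c ≈ 0.677 J/(g·°C)

Energy conservation, ΣQ = 0:
121×c×(44.2 − 182) + 203×4.18×(44.2 − 30.9) = 0
-16674 c = -11286
c = -11286/-16674 ≈ 0.6768 J/(g·°C)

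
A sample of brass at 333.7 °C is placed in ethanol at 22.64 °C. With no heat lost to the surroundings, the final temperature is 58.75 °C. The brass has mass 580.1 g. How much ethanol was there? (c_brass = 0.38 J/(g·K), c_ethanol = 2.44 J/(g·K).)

m ≈ 688 g

|Q_brass| = |Q_ethanol|:
580.1×0.38×(333.7 − 58.75) = m×2.44×(58.75 − 22.64)
88.11 m = 60609  ⇒  m ≈ 687.9 g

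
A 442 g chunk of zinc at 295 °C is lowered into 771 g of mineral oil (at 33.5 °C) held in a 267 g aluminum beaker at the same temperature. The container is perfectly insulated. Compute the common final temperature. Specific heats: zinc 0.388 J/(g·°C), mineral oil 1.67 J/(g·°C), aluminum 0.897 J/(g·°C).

T_f ≈ 59.9 °C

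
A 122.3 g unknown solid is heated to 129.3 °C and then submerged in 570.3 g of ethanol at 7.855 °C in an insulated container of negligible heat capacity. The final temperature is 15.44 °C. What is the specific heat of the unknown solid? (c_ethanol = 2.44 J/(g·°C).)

c ≈ 0.758 J/(g·°C)

Heat lost by the unknown solid = heat gained by the ethanol:
122.3×c×(129.3 − 15.44) = 570.3×2.44×(15.44 − 7.855)
13925 c = 10555  ⇒  c ≈ 0.758 J/(g·°C)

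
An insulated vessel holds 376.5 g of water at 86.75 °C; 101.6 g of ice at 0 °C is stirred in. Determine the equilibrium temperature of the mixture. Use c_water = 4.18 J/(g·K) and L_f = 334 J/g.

Energy balance with sensible and latent terms:
fusion: m_ice L_f = 101.6·334 = 33934
  meltwater 0→T: 101.6·4.18·T = 424.69 T
  water: 1573.8(T − 86.75)
1998.5 T = 136525 − 33934 = 102590
T ≈ 51.33 °C. Since T > 0 °C, the all-ice-melts assumption holds.

T_f ≈ 51.3 °C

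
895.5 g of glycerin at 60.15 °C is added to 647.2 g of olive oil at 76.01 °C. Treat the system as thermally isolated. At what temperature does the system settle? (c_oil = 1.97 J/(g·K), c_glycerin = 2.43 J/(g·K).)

T_f ≈ 66.0 °C

Heat gained plus heat lost sum to zero:
647.2*1.97*(T − 76.01) + 895.5*2.43*(T − 60.15) = 0
1275(T − 76.01) + 2176.1(T − 60.15) = 0
(1275 + 2176.1) T = 1275*76.01 + 2176.1*60.15
T = 227802/3451 ≈ 66.01 °C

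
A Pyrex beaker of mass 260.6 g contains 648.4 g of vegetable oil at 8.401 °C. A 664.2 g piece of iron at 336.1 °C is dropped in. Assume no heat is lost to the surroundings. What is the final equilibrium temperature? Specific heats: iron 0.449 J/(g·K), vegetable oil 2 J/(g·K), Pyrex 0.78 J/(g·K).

Net heat exchanged in the isolated system is zero:
664.2*0.449*(T − 336.1) + 648.4*2*(T − 8.401) + 260.6*0.78*(T − 8.401) = 0
298.23(T − 336.1) + 1296.8(T − 8.401) + 203.27(T − 8.401) = 0
(298.23 + 1296.8 + 203.27) T = 298.23*336.1 + 1296.8*8.401 + 203.27*8.401
T = 112836 / 1798.3 = 62.7 °C

T_f ≈ 62.7 °C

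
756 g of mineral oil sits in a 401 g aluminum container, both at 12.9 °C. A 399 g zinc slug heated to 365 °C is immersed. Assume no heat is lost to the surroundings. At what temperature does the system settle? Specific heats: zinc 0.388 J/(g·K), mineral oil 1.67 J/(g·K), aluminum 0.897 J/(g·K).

T_f ≈ 43.6 °C

Net heat exchanged in the isolated system is zero:
399×0.388×(T − 365) + 756×1.67×(T − 12.9) + 401×0.897×(T − 12.9) = 0
154.81(T − 365) + 1262.5(T − 12.9) + 359.7(T − 12.9) = 0
(154.81 + 1262.5 + 359.7) T = 154.81×365 + 1262.5×12.9 + 359.7×12.9
T = 77433 / 1777 = 43.6 °C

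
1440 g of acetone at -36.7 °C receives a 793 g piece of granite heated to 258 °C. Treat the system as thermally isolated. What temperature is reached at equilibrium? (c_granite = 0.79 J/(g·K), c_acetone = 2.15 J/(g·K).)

T_f ≈ 12.9 °C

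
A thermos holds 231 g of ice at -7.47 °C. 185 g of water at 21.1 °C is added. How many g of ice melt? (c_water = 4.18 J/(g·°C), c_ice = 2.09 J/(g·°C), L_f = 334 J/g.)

Heat available from the water dropping to 0 °C: 185·4.18·21.1 = 16317 J.
Warming the ice to 0 °C takes 231·2.09·7.47 = 3606.4 J, leaving 12710 J for melting.
Melting all 231 g of ice would need 231·334 = 77154 J.
12710 J < 77154 J, so only part of the ice melts and the system sits at 0 °C.
m_melt = 12710 / L_f = 38.05 g.

m_melted ≈ 38.1 g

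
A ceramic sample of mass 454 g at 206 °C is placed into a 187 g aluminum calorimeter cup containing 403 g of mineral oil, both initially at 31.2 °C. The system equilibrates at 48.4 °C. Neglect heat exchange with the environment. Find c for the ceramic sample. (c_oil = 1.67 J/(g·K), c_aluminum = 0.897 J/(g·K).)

Net heat exchanged in the isolated system is zero:
454×c×(48.4 − 206) + 403×1.67×(48.4 − 31.2) + 187×0.897×(48.4 − 31.2) = 0
-71550 c = -14461
c = -14461/-71550 ≈ 0.2021 J/(g·K)

c ≈ 0.202 J/(g·K)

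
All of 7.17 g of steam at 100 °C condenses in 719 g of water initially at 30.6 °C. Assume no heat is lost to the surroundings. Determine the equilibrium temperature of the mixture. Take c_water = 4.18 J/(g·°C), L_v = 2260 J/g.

T_f ≈ 36.6 °C

Heat gained plus heat lost sum to zero:
steam→water at 100 °C releases m L_v = 7.17×2260 = 16204; condensed water 100 °C→T: 29.97(T − 100); water warms: 719×4.18×(T − 30.6) = 3005.4(T − 30.6)
3035.4 T = 16204 + 2997.1 + 91966 = 111167
T ≈ 36.62 °C (< 100 °C, so full condensation is consistent).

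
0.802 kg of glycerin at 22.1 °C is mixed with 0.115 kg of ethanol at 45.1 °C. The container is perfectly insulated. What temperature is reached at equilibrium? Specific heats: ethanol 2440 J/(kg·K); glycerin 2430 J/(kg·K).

T_f ≈ 25.0 °C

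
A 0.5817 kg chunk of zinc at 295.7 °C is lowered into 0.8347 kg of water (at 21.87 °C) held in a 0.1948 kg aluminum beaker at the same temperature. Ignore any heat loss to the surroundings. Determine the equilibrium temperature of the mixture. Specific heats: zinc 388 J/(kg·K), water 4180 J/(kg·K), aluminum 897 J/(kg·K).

T_f ≈ 37.8 °C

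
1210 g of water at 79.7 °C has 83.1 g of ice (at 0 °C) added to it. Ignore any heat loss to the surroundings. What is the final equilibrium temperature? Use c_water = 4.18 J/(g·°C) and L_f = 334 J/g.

Energy conservation, ΣQ = 0:
latent heat to melt: 83.1·334 = 27755
  meltwater 0→T: 83.1·4.18·T = 347.36 T
  water: 5057.8(T − 79.7)
5405.2 T = 403107 − 27755 = 375351
T ≈ 69.44 °C — above 0 °C, consistent with complete melting.

T_f ≈ 69.4 °C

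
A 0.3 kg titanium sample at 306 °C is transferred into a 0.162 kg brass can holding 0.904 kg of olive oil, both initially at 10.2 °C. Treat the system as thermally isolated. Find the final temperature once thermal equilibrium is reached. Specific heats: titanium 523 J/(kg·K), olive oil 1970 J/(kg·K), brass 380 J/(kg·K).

Heat gained plus heat lost sum to zero:
0.3*523*(T − 306) + 0.904*1970*(T − 10.2) + 0.162*380*(T − 10.2) = 0
156.9(T − 306) + 1780.9(T − 10.2) + 61.56(T − 10.2) = 0
(156.9 + 1780.9 + 61.56) T = 156.9*306 + 1780.9*10.2 + 61.56*10.2
T = 66804/1999.3 ≈ 33.41 °C

T_f ≈ 33.4 °C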